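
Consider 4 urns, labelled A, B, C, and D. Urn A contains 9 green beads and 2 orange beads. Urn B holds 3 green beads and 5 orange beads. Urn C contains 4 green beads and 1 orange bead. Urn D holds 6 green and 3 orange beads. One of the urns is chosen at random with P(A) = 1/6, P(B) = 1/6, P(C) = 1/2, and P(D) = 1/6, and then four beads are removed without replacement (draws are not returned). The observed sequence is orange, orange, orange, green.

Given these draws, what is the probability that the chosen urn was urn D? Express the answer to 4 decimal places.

For each hypothesis, P(data | H) works out to: P(data | urn A) = (2/11)(1/10)(0/9) = 0; P(data | urn B) = (5/8)(4/7)(3/6)(3/5) = 3/28; P(data | urn C) = (1/5)(0/4) = 0; P(data | urn D) = (3/9)(2/8)(1/7)(6/6) = 1/84.
Weighting by the prior gives 1/6 · 0 = 0, 1/6 · 3/28 = 1/56, 1/2 · 0 = 0, 1/6 · 1/84 = 1/504; these sum to 5/252.
By Bayes' rule, P(urn D | data) = (1/504) / (5/252) = 1/10.

0.1000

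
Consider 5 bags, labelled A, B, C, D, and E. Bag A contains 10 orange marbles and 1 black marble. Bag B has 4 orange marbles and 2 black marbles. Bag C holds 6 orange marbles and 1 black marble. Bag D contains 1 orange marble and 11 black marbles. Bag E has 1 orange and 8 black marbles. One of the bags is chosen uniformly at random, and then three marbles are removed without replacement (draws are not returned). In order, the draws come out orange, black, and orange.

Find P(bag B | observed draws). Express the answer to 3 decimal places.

0.461

The likelihood of the observed sequence under each hypothesis: P(data | bag A) = (10/11)(1/10)(9/9) = 0.090909; P(data | bag B) = (4/6)(2/5)(3/4) = 0.2; P(data | bag C) = (6/7)(1/6)(5/5) = 0.14286; P(data | bag D) = (1/12)(11/11)(0/10) = 0; P(data | bag E) = (1/9)(8/8)(0/7) = 0.
Weighting by the prior gives 1/5 · 0.090909 = 0.018182, 1/5 · 0.2 = 0.04, 1/5 · 0.14286 = 0.028571, 1/5 · 0 = 0, 1/5 · 0 = 0; summing to 0.086753.
So P(bag B | data) = (0.04) / (0.086753) = 0.46108.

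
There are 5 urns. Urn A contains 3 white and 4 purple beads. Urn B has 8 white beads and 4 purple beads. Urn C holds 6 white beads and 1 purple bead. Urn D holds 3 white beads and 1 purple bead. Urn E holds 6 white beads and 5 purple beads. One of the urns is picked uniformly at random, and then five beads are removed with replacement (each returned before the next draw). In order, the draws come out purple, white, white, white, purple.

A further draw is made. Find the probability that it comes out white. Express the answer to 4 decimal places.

Compute the likelihood of the observed sequence for each case: P(data | urn A) = (4/7)(3/7)(3/7)(3/7)(4/7) = 0.025704; P(data | urn B) = (4/12)(8/12)(8/12)(8/12)(4/12) = 0.032922; P(data | urn C) = (1/7)(6/7)(6/7)(6/7)(1/7) = 0.012852; P(data | urn D) = (1/4)(3/4)(3/4)(3/4)(1/4) = 0.026367; P(data | urn E) = (5/11)(6/11)(6/11)(6/11)(5/11) = 0.03353.
Multiplying each by its prior: 1/5 · 0.025704 = 0.0051407, 1/5 · 0.032922 = 0.0065844, 1/5 · 0.012852 = 0.0025704, 1/5 · 0.026367 = 0.0052734, 1/5 · 0.03353 = 0.006706; these sum to 0.026275.
Normalising, the posterior is P(urn A | data) = 0.19565, P(urn B | data) = 0.2506, P(urn C | data) = 0.097826, P(urn D | data) = 0.2007, P(urn E | data) = 0.25522.
The predictive probability is P(white next | data) = (3/7)(0.19565) + (2/3)(0.2506) + (6/7)(0.097826) + (3/4)(0.2007) + (6/11)(0.25522) = 0.62451.

0.6245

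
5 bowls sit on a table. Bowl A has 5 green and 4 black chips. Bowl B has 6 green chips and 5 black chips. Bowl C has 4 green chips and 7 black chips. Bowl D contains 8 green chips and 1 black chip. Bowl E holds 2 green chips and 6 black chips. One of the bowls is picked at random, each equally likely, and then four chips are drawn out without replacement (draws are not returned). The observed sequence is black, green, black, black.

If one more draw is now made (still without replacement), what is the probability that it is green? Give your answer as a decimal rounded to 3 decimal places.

0.435

Compute the likelihood of the observed sequence for each case: P(data | bowl A) = (4/9)(5/8)(3/7)(2/6) = 0.039683; P(data | bowl B) = (5/11)(6/10)(4/9)(3/8) = 0.045455; P(data | bowl C) = (7/11)(4/10)(6/9)(5/8) = 0.10606; P(data | bowl D) = (1/9)(8/8)(0/7) = 0; P(data | bowl E) = (6/8)(2/7)(5/6)(4/5) = 0.14286.
Multiplying each by its prior: 1/5 · 0.039683 = 0.0079365, 1/5 · 0.045455 = 0.0090909, 1/5 · 0.10606 = 0.021212, 1/5 · 0 = 0, 1/5 · 0.14286 = 0.028571; these sum to 0.066811.
Dividing through by the total gives posterior P(bowl A | data) = 0.11879, P(bowl B | data) = 0.13607, P(bowl C | data) = 0.31749, P(bowl D | data) = 0, P(bowl E | data) = 0.42765.
Averaging over the posterior, P(green next | data) = (4/5)(0.11879) + (5/7)(0.13607) + (3/7)(0.31749) + (1/4)(0.42765) = 0.43521.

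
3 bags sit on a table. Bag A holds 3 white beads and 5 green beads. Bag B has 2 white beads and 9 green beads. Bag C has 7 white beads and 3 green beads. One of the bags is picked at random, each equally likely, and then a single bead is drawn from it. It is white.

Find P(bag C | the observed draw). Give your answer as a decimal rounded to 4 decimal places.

0.5570

For each hypothesis, P(data | H) works out to: P(data | bag A) = (3/8) = 0.375; P(data | bag B) = (2/11) = 0.18182; P(data | bag C) = (7/10) = 0.7.
The prior-weighted likelihoods are 1/3 · 0.375 = 0.125, 1/3 · 0.18182 = 0.060606, 1/3 · 0.7 = 0.23333; with total 0.41894.
Hence P(bag C | data) = (0.23333) / (0.41894) = 0.55696.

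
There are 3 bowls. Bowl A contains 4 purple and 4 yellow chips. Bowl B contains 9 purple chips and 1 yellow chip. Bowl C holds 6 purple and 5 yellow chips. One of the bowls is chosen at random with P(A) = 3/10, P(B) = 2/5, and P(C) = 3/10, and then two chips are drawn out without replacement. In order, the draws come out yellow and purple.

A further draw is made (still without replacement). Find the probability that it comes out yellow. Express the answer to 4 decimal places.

0.3817

Compute the likelihood of the observed sequence for each case: P(data | bowl A) = (4/8)(4/7) = 0.28571; P(data | bowl B) = (1/10)(9/9) = 0.1; P(data | bowl C) = (5/11)(6/10) = 0.27273.
Multiplying each by its prior: 3/10 · 0.28571 = 0.085714, 2/5 · 0.1 = 0.04, 3/10 · 0.27273 = 0.081818; with total 0.20753.
The posterior is then P(bowl A | data) = 0.41302, P(bowl B | data) = 0.19274, P(bowl C | data) = 0.39424.
Averaging over the posterior, P(yellow next | data) = (1/2)(0.41302) + (0)(0.19274) + (4/9)(0.39424) = 0.38173.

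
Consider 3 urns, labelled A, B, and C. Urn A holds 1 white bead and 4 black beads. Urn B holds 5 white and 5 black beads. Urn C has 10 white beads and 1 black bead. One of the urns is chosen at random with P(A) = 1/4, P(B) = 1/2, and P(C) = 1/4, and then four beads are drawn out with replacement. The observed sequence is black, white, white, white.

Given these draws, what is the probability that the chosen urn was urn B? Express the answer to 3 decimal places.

Under each hypothesis, the probability of the observed sequence is: P(data | urn A) = (4/5)(1/5)(1/5)(1/5) = 0.0064; P(data | urn B) = (5/10)(5/10)(5/10)(5/10) = 0.0625; P(data | urn C) = (1/11)(10/11)(10/11)(10/11) = 0.068301.
The prior-weighted likelihoods are 1/4 · 0.0064 = 0.0016, 1/2 · 0.0625 = 0.03125, 1/4 · 0.068301 = 0.017075; these sum to 0.049925.
So P(urn B | data) = (0.03125) / (0.049925) = 0.62593.

0.626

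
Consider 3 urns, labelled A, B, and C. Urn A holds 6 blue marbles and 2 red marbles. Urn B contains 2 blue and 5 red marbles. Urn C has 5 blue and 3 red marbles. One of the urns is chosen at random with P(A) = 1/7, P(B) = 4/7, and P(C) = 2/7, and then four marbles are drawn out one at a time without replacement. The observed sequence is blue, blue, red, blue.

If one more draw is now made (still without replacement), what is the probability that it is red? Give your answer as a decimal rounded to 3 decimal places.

0.400

For each hypothesis, P(data | H) works out to: P(data | urn A) = (6/8)(5/7)(2/6)(4/5) = 1/7; P(data | urn B) = (2/7)(1/6)(5/5)(0/4) = 0; P(data | urn C) = (5/8)(4/7)(3/6)(3/5) = 3/28.
The prior-weighted likelihoods are 1/7 · 1/7 = 1/49, 4/7 · 0 = 0, 2/7 · 3/28 = 3/98; with total 5/98.
Dividing through by the total gives posterior P(urn A | data) = 2/5, P(urn B | data) = 0, P(urn C | data) = 3/5.
So P(red next | data) = Σ P(red next | H) P(H | data) = (1/4)(2/5) + (1/2)(3/5) = 2/5.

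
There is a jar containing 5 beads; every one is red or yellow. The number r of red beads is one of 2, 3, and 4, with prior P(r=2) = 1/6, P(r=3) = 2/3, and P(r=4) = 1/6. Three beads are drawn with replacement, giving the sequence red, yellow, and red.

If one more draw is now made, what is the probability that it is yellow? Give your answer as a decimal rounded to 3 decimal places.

Under each hypothesis, the probability of the observed sequence is: P(data | r = 2) = (2/5)(3/5)(2/5) = 12/125; P(data | r = 3) = (3/5)(2/5)(3/5) = 18/125; P(data | r = 4) = (4/5)(1/5)(4/5) = 16/125.
Multiplying each by its prior: 1/6 · 12/125 = 2/125, 2/3 · 18/125 = 12/125, 1/6 · 16/125 = 8/375; summing to 2/15.
The posterior is then P(r = 2 | data) = 3/25, P(r = 3 | data) = 18/25, P(r = 4 | data) = 4/25.
Averaging over the posterior, P(yellow next | data) = (3/5)(3/25) + (2/5)(18/25) + (1/5)(4/25) = 49/125.

0.392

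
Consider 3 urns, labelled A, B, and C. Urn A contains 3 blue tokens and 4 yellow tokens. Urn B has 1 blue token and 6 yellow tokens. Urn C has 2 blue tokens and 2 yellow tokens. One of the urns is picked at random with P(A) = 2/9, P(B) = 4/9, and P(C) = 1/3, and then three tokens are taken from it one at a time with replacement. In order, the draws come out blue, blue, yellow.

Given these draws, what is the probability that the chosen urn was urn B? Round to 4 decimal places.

Under each hypothesis, the probability of the observed sequence is: P(data | urn A) = (3/7)(3/7)(4/7) = 0.10496; P(data | urn B) = (1/7)(1/7)(6/7) = 0.017493; P(data | urn C) = (2/4)(2/4)(2/4) = 0.125.
The prior-weighted likelihoods are 2/9 · 0.10496 = 0.023324, 4/9 · 0.017493 = 0.0077745, 1/3 · 0.125 = 0.041667; these sum to 0.072765.
Therefore the posterior P(urn B | data) = (0.0077745) / (0.072765) = 0.10684.

0.1068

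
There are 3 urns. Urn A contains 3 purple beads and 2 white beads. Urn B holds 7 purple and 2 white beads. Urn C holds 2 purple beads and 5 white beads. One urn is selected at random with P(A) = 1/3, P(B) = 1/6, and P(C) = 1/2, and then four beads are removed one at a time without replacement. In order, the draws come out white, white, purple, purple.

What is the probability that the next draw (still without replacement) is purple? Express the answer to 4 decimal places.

0.6146

The likelihood of the observed sequence under each hypothesis: P(data | urn A) = (2/5)(1/4)(3/3)(2/2) = 0.1; P(data | urn B) = (2/9)(1/8)(7/7)(6/6) = 0.027778; P(data | urn C) = (5/7)(4/6)(2/5)(1/4) = 0.047619.
Weighting by the prior gives 1/3 · 0.1 = 0.033333, 1/6 · 0.027778 = 0.0046296, 1/2 · 0.047619 = 0.02381; with total 0.061772.
Normalising, the posterior is P(urn A | data) = 0.53961, P(urn B | data) = 0.074946, P(urn C | data) = 0.38544.
Averaging over the posterior, P(purple next | data) = (1)(0.53961) + (1)(0.074946) + (0)(0.38544) = 0.61456.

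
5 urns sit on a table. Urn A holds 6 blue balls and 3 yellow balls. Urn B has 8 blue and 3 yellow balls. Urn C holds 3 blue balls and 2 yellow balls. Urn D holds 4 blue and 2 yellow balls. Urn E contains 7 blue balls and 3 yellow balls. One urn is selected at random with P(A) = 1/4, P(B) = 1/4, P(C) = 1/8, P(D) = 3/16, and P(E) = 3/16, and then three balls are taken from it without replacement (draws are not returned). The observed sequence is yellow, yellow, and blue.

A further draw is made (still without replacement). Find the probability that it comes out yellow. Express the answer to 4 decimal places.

For each hypothesis, P(data | H) works out to: P(data | urn A) = (3/9)(2/8)(6/7) = 0.071429; P(data | urn B) = (3/11)(2/10)(8/9) = 0.048485; P(data | urn C) = (2/5)(1/4)(3/3) = 0.1; P(data | urn D) = (2/6)(1/5)(4/4) = 0.066667; P(data | urn E) = (3/10)(2/9)(7/8) = 0.058333.
Weighting by the prior gives 1/4 · 0.071429 = 0.017857, 1/4 · 0.048485 = 0.012121, 1/8 · 0.1 = 0.0125, 3/16 · 0.066667 = 0.0125, 3/16 · 0.058333 = 0.010937; summing to 0.065916.
The posterior is then P(urn A | data) = 0.27091, P(urn B | data) = 0.18389, P(urn C | data) = 0.18964, P(urn D | data) = 0.18964, P(urn E | data) = 0.16593.
The predictive probability is P(yellow next | data) = (1/6)(0.27091) + (1/8)(0.18389) + (0)(0.18964) + (0)(0.18964) + (1/7)(0.16593) = 0.091842.

0.0918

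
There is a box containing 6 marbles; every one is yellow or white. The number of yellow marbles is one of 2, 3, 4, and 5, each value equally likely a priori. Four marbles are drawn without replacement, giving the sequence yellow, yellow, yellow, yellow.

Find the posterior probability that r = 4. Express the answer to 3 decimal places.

0.167

Under each hypothesis, the probability of the observed sequence is: P(data | r = 2) = (2/6)(1/5)(0/4) = 0; P(data | r = 3) = (3/6)(2/5)(1/4)(0/3) = 0; P(data | r = 4) = (4/6)(3/5)(2/4)(1/3) = 1/15; P(data | r = 5) = (5/6)(4/5)(3/4)(2/3) = 1/3.
Weighting by the prior gives 1/4 · 0 = 0, 1/4 · 0 = 0, 1/4 · 1/15 = 1/60, 1/4 · 1/3 = 1/12; these sum to 1/10.
By Bayes' rule, P(r = 4 | data) = (1/60) / (1/10) = 1/6.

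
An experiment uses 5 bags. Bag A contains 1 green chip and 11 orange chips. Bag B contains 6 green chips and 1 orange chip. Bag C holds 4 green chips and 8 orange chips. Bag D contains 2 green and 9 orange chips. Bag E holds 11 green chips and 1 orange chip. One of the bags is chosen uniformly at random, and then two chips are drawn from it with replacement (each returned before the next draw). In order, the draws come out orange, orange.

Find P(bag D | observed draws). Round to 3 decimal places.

0.338

Compute the likelihood of the observed sequence for each case: P(data | bag A) = (11/12)(11/12) = 0.84028; P(data | bag B) = (1/7)(1/7) = 0.020408; P(data | bag C) = (8/12)(8/12) = 0.44444; P(data | bag D) = (9/11)(9/11) = 0.66942; P(data | bag E) = (1/12)(1/12) = 0.0069444.
Multiplying each by its prior: 1/5 · 0.84028 = 0.16806, 1/5 · 0.020408 = 0.0040816, 1/5 · 0.44444 = 0.088889, 1/5 · 0.66942 = 0.13388, 1/5 · 0.0069444 = 0.0013889; with total 0.3963.
Hence P(bag D | data) = (0.13388) / (0.3963) = 0.33784.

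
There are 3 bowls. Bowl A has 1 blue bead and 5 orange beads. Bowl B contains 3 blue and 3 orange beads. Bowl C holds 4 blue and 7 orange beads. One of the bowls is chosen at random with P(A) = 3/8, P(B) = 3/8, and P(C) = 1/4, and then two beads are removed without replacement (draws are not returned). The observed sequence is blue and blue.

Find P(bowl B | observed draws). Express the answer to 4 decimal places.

0.7333

The likelihood of the observed sequence under each hypothesis: P(data | bowl A) = (1/6)(0/5) = 0; P(data | bowl B) = (3/6)(2/5) = 1/5; P(data | bowl C) = (4/11)(3/10) = 6/55.
The prior-weighted likelihoods are 3/8 · 0 = 0, 3/8 · 1/5 = 3/40, 1/4 · 6/55 = 3/110; summing to 9/88.
Hence P(bowl B | data) = (3/40) / (9/88) = 11/15.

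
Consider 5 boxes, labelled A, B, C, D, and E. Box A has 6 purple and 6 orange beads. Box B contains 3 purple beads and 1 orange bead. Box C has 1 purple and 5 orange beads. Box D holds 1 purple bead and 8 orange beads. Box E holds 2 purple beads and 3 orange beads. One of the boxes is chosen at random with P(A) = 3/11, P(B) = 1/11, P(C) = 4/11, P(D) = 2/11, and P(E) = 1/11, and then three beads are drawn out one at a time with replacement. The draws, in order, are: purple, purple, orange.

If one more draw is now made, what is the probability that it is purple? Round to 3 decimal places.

Under each hypothesis, the probability of the observed sequence is: P(data | box A) = (6/12)(6/12)(6/12) = 0.125; P(data | box B) = (3/4)(3/4)(1/4) = 0.14062; P(data | box C) = (1/6)(1/6)(5/6) = 0.023148; P(data | box D) = (1/9)(1/9)(8/9) = 0.010974; P(data | box E) = (2/5)(2/5)(3/5) = 0.096.
Weighting by the prior gives 3/11 · 0.125 = 0.034091, 1/11 · 0.14062 = 0.012784, 4/11 · 0.023148 = 0.0084175, 2/11 · 0.010974 = 0.0019953, 1/11 · 0.096 = 0.0087273; summing to 0.066015.
The posterior is then P(box A | data) = 0.51641, P(box B | data) = 0.19365, P(box C | data) = 0.12751, P(box D | data) = 0.030224, P(box E | data) = 0.1322.
The predictive probability is P(purple next | data) = (1/2)(0.51641) + (3/4)(0.19365) + (1/6)(0.12751) + (1/9)(0.030224) + (2/5)(0.1322) = 0.48094.

0.481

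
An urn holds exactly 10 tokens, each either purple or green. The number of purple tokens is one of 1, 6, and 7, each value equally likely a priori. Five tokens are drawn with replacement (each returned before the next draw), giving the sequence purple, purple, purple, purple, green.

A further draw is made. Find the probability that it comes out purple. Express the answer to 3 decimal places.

0.658

Compute the likelihood of the observed sequence for each case: P(data | r = 1) = (1/10)(1/10)(1/10)(1/10)(9/10) = 9e-05; P(data | r = 6) = (6/10)(6/10)(6/10)(6/10)(4/10) = 0.05184; P(data | r = 7) = (7/10)(7/10)(7/10)(7/10)(3/10) = 0.07203.
Multiplying each by its prior: 1/3 · 9e-05 = 3e-05, 1/3 · 0.05184 = 0.01728, 1/3 · 0.07203 = 0.02401; with total 0.04132.
The posterior is then P(r = 1 | data) = 0.00072604, P(r = 6 | data) = 0.4182, P(r = 7 | data) = 0.58107.
The predictive probability is P(purple next | data) = (1/10)(0.00072604) + (3/5)(0.4182) + (7/10)(0.58107) = 0.65774.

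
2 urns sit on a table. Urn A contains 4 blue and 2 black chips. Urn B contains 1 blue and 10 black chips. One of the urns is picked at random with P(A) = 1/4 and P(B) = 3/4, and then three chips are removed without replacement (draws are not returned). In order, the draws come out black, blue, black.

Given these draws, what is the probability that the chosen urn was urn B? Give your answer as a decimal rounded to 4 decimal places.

0.8036

The likelihood of the observed sequence under each hypothesis: P(data | urn A) = (2/6)(4/5)(1/4) = 1/15; P(data | urn B) = (10/11)(1/10)(9/9) = 1/11.
Multiplying each by its prior: 1/4 · 1/15 = 1/60, 3/4 · 1/11 = 3/44; with total 14/165.
Hence P(urn B | data) = (3/44) / (14/165) = 45/56.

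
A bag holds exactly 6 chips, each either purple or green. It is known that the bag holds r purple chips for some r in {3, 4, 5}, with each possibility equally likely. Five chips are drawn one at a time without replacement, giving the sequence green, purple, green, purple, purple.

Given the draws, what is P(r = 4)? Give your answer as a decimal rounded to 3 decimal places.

0.571

Compute the likelihood of the observed sequence for each case: P(data | r = 3) = (3/6)(3/5)(2/4)(2/3)(1/2) = 1/20; P(data | r = 4) = (2/6)(4/5)(1/4)(3/3)(2/2) = 1/15; P(data | r = 5) = (1/6)(5/5)(0/4) = 0.
Multiplying each by its prior: 1/3 · 1/20 = 1/60, 1/3 · 1/15 = 1/45, 1/3 · 0 = 0; these sum to 7/180.
Hence P(r = 4 | data) = (1/45) / (7/180) = 4/7.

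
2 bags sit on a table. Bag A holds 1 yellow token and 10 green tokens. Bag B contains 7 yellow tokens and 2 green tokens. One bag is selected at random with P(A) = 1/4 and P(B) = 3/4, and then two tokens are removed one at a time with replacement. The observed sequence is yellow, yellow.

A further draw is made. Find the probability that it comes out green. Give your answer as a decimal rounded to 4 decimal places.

0.2253

The likelihood of the observed sequence under each hypothesis: P(data | bag A) = (1/11)(1/11) = 0.0082645; P(data | bag B) = (7/9)(7/9) = 0.60494.
Multiplying each by its prior: 1/4 · 0.0082645 = 0.0020661, 3/4 · 0.60494 = 0.4537; summing to 0.45577.
The posterior is then P(bag A | data) = 0.0045332, P(bag B | data) = 0.99547.
So P(green next | data) = Σ P(green next | H) P(H | data) = (10/11)(0.0045332) + (2/9)(0.99547) = 0.22534.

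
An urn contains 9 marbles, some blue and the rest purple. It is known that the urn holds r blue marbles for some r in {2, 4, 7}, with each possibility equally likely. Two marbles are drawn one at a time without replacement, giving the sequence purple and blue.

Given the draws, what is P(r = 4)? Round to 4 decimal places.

0.4167

Compute the likelihood of the observed sequence for each case: P(data | r = 2) = (7/9)(2/8) = 7/36; P(data | r = 4) = (5/9)(4/8) = 5/18; P(data | r = 7) = (2/9)(7/8) = 7/36.
The prior-weighted likelihoods are 1/3 · 7/36 = 7/108, 1/3 · 5/18 = 5/54, 1/3 · 7/36 = 7/108; with total 2/9.
Therefore the posterior P(r = 4 | data) = (5/54) / (2/9) = 5/12.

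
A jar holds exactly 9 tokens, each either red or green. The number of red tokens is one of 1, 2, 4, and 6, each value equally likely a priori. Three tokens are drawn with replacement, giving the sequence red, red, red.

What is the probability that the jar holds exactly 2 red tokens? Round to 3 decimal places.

The likelihood of the observed sequence under each hypothesis: P(data | r = 1) = (1/9)(1/9)(1/9) = 0.0013717; P(data | r = 2) = (2/9)(2/9)(2/9) = 0.010974; P(data | r = 4) = (4/9)(4/9)(4/9) = 0.087791; P(data | r = 6) = (6/9)(6/9)(6/9) = 0.2963.
The prior-weighted likelihoods are 1/4 · 0.0013717 = 0.00034294, 1/4 · 0.010974 = 0.0027435, 1/4 · 0.087791 = 0.021948, 1/4 · 0.2963 = 0.074074; summing to 0.099108.
Therefore the posterior P(r = 2 | data) = (0.0027435) / (0.099108) = 0.027682.

0.028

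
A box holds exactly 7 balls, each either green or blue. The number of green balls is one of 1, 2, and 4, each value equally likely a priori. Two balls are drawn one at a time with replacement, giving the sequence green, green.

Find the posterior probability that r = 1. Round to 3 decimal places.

The likelihood of the observed sequence under each hypothesis: P(data | r = 1) = (1/7)(1/7) = 1/49; P(data | r = 2) = (2/7)(2/7) = 4/49; P(data | r = 4) = (4/7)(4/7) = 16/49.
Multiplying each by its prior: 1/3 · 1/49 = 1/147, 1/3 · 4/49 = 4/147, 1/3 · 16/49 = 16/147; these sum to 1/7.
So P(r = 1 | data) = (1/147) / (1/7) = 1/21.

0.048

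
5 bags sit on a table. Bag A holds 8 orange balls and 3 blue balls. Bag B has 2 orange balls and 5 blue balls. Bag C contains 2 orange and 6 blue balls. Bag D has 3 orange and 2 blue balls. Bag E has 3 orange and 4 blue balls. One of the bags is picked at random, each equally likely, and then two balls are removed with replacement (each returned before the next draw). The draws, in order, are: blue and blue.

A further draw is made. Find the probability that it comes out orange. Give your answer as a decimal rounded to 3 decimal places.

0.353

The likelihood of the observed sequence under each hypothesis: P(data | bag A) = (3/11)(3/11) = 0.07438; P(data | bag B) = (5/7)(5/7) = 0.5102; P(data | bag C) = (6/8)(6/8) = 0.5625; P(data | bag D) = (2/5)(2/5) = 0.16; P(data | bag E) = (4/7)(4/7) = 0.32653.
The prior-weighted likelihoods are 1/5 · 0.07438 = 0.014876, 1/5 · 0.5102 = 0.10204, 1/5 · 0.5625 = 0.1125, 1/5 · 0.16 = 0.032, 1/5 · 0.32653 = 0.065306; summing to 0.32672.
Normalising, the posterior is P(bag A | data) = 0.045531, P(bag B | data) = 0.31232, P(bag C | data) = 0.34433, P(bag D | data) = 0.097942, P(bag E | data) = 0.19988.
The predictive probability is P(orange next | data) = (8/11)(0.045531) + (2/7)(0.31232) + (1/4)(0.34433) + (3/5)(0.097942) + (3/7)(0.19988) = 0.35286.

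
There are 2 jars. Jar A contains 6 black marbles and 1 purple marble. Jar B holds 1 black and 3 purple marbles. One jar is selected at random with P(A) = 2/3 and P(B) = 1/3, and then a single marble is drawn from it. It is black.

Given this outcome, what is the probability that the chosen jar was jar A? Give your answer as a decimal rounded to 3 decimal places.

For each hypothesis, P(data | H) works out to: P(data | jar A) = (6/7) = 6/7; P(data | jar B) = (1/4) = 1/4.
The prior-weighted likelihoods are 2/3 · 6/7 = 4/7, 1/3 · 1/4 = 1/12; summing to 55/84.
By Bayes' rule, P(jar A | data) = (4/7) / (55/84) = 48/55.

0.873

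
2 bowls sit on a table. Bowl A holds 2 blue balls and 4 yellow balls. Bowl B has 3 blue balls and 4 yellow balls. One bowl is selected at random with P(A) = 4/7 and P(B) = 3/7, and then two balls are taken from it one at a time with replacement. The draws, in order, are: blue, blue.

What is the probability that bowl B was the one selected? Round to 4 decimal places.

0.5535

Compute the likelihood of the observed sequence for each case: P(data | bowl A) = (2/6)(2/6) = 0.11111; P(data | bowl B) = (3/7)(3/7) = 0.18367.
Weighting by the prior gives 4/7 · 0.11111 = 0.063492, 3/7 · 0.18367 = 0.078717; with total 0.14221.
So P(bowl B | data) = (0.078717) / (0.14221) = 0.55353.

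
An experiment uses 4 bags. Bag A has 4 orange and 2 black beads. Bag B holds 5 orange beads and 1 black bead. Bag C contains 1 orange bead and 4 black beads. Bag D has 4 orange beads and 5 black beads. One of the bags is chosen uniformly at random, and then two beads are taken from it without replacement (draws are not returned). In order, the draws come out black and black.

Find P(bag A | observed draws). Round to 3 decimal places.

Under each hypothesis, the probability of the observed sequence is: P(data | bag A) = (2/6)(1/5) = 1/15; P(data | bag B) = (1/6)(0/5) = 0; P(data | bag C) = (4/5)(3/4) = 3/5; P(data | bag D) = (5/9)(4/8) = 5/18.
Weighting by the prior gives 1/4 · 1/15 = 1/60, 1/4 · 0 = 0, 1/4 · 3/5 = 3/20, 1/4 · 5/18 = 5/72; with total 17/72.
Hence P(bag A | data) = (1/60) / (17/72) = 6/85.

0.071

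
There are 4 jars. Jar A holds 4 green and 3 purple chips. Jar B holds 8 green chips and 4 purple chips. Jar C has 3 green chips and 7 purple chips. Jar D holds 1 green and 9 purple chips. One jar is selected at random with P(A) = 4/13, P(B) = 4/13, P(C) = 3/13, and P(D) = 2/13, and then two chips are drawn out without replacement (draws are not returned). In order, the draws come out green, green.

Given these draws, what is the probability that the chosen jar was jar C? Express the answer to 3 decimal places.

Under each hypothesis, the probability of the observed sequence is: P(data | jar A) = (4/7)(3/6) = 0.28571; P(data | jar B) = (8/12)(7/11) = 0.42424; P(data | jar C) = (3/10)(2/9) = 0.066667; P(data | jar D) = (1/10)(0/9) = 0.
Weighting by the prior gives 4/13 · 0.28571 = 0.087912, 4/13 · 0.42424 = 0.13054, 3/13 · 0.066667 = 0.015385, 2/13 · 0 = 0; with total 0.23383.
Therefore the posterior P(jar C | data) = (0.015385) / (0.23383) = 0.065793.

0.066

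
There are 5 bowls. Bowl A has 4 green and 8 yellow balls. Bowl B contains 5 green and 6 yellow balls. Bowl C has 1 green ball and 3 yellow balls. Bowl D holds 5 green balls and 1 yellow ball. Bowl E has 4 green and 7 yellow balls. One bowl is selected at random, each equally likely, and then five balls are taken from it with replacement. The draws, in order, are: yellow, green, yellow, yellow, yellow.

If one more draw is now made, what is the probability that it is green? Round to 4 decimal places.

0.3350

The likelihood of the observed sequence under each hypothesis: P(data | bowl A) = (8/12)(4/12)(8/12)(8/12)(8/12) = 0.065844; P(data | bowl B) = (6/11)(5/11)(6/11)(6/11)(6/11) = 0.040236; P(data | bowl C) = (3/4)(1/4)(3/4)(3/4)(3/4) = 0.079102; P(data | bowl D) = (1/6)(5/6)(1/6)(1/6)(1/6) = 0.000643; P(data | bowl E) = (7/11)(4/11)(7/11)(7/11)(7/11) = 0.059633.
Multiplying each by its prior: 1/5 · 0.065844 = 0.013169, 1/5 · 0.040236 = 0.0080471, 1/5 · 0.079102 = 0.01582, 1/5 · 0.000643 = 0.0001286, 1/5 · 0.059633 = 0.011927; these sum to 0.049091.
Normalising, the posterior is P(bowl A | data) = 0.26825, P(bowl B | data) = 0.16392, P(bowl C | data) = 0.32226, P(bowl D | data) = 0.0026196, P(bowl E | data) = 0.24295.
So P(green next | data) = Σ P(green next | H) P(H | data) = (1/3)(0.26825) + (5/11)(0.16392) + (1/4)(0.32226) + (5/6)(0.0026196) + (4/11)(0.24295) = 0.33502.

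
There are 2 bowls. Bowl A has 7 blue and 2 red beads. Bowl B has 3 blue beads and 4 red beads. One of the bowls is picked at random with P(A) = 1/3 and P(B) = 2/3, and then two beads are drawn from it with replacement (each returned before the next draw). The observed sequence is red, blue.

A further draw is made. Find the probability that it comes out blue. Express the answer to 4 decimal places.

For each hypothesis, P(data | H) works out to: P(data | bowl A) = (2/9)(7/9) = 0.17284; P(data | bowl B) = (4/7)(3/7) = 0.2449.
Multiplying each by its prior: 1/3 · 0.17284 = 0.057613, 2/3 · 0.2449 = 0.16327; summing to 0.22088.
Dividing through by the total gives posterior P(bowl A | data) = 0.26084, P(bowl B | data) = 0.73916.
Averaging over the posterior, P(blue next | data) = (7/9)(0.26084) + (3/7)(0.73916) = 0.51966.

0.5197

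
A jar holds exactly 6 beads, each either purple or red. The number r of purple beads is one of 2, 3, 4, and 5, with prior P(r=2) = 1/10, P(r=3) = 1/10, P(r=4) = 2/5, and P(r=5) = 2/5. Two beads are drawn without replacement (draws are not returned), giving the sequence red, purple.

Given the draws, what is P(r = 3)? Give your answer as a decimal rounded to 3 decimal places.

0.130

Compute the likelihood of the observed sequence for each case: P(data | r = 2) = (4/6)(2/5) = 4/15; P(data | r = 3) = (3/6)(3/5) = 3/10; P(data | r = 4) = (2/6)(4/5) = 4/15; P(data | r = 5) = (1/6)(5/5) = 1/6.
The prior-weighted likelihoods are 1/10 · 4/15 = 2/75, 1/10 · 3/10 = 3/100, 2/5 · 4/15 = 8/75, 2/5 · 1/6 = 1/15; summing to 23/100.
Therefore the posterior P(r = 3 | data) = (3/100) / (23/100) = 3/23.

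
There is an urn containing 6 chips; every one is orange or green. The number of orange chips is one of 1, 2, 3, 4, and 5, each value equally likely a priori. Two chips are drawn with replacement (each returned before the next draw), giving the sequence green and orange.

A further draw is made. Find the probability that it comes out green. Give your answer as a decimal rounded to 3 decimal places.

0.500

The likelihood of the observed sequence under each hypothesis: P(data | r = 1) = (5/6)(1/6) = 5/36; P(data | r = 2) = (4/6)(2/6) = 2/9; P(data | r = 3) = (3/6)(3/6) = 1/4; P(data | r = 4) = (2/6)(4/6) = 2/9; P(data | r = 5) = (1/6)(5/6) = 5/36.
Weighting by the prior gives 1/5 · 5/36 = 1/36, 1/5 · 2/9 = 2/45, 1/5 · 1/4 = 1/20, 1/5 · 2/9 = 2/45, 1/5 · 5/36 = 1/36; summing to 7/36.
Dividing through by the total gives posterior P(r = 1 | data) = 1/7, P(r = 2 | data) = 8/35, P(r = 3 | data) = 9/35, P(r = 4 | data) = 8/35, P(r = 5 | data) = 1/7.
Averaging over the posterior, P(green next | data) = (5/6)(1/7) + (2/3)(8/35) + (1/2)(9/35) + (1/3)(8/35) + (1/6)(1/7) = 1/2.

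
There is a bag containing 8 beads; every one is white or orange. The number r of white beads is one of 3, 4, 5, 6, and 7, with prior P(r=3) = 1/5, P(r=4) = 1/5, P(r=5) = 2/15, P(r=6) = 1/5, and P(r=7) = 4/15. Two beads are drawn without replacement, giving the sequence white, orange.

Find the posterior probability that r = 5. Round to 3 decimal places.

0.160

Compute the likelihood of the observed sequence for each case: P(data | r = 3) = (3/8)(5/7) = 15/56; P(data | r = 4) = (4/8)(4/7) = 2/7; P(data | r = 5) = (5/8)(3/7) = 15/56; P(data | r = 6) = (6/8)(2/7) = 3/14; P(data | r = 7) = (7/8)(1/7) = 1/8.
The prior-weighted likelihoods are 1/5 · 15/56 = 3/56, 1/5 · 2/7 = 2/35, 2/15 · 15/56 = 1/28, 1/5 · 3/14 = 3/70, 4/15 · 1/8 = 1/30; with total 187/840.
So P(r = 5 | data) = (1/28) / (187/840) = 30/187.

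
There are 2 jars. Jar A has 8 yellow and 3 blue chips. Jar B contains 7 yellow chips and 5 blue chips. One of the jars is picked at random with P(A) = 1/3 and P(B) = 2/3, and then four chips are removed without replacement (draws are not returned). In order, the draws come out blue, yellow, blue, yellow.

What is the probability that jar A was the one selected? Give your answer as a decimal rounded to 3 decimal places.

The likelihood of the observed sequence under each hypothesis: P(data | jar A) = (3/11)(8/10)(2/9)(7/8) = 0.042424; P(data | jar B) = (5/12)(7/11)(4/10)(6/9) = 0.070707.
The prior-weighted likelihoods are 1/3 · 0.042424 = 0.014141, 2/3 · 0.070707 = 0.047138; with total 0.061279.
So P(jar A | data) = (0.014141) / (0.061279) = 0.23077.

0.231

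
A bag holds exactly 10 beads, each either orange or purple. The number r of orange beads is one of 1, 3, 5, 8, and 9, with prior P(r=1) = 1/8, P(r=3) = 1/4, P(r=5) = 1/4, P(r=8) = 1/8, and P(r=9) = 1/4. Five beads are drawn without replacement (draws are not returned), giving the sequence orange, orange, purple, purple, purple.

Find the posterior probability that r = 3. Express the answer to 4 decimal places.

Under each hypothesis, the probability of the observed sequence is: P(data | r = 1) = (1/10)(0/9) = 0; P(data | r = 3) = (3/10)(2/9)(7/8)(6/7)(5/6) = 0.041667; P(data | r = 5) = (5/10)(4/9)(5/8)(4/7)(3/6) = 0.039683; P(data | r = 8) = (8/10)(7/9)(2/8)(1/7)(0/6) = 0; P(data | r = 9) = (9/10)(8/9)(1/8)(0/7) = 0.
Multiplying each by its prior: 1/8 · 0 = 0, 1/4 · 0.041667 = 0.010417, 1/4 · 0.039683 = 0.0099206, 1/8 · 0 = 0, 1/4 · 0 = 0; with total 0.020337.
So P(r = 3 | data) = (0.010417) / (0.020337) = 0.5122.

0.5122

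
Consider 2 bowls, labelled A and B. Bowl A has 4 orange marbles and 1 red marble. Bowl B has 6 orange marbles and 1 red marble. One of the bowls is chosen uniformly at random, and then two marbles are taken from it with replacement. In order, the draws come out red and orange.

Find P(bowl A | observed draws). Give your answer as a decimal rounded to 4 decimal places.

Under each hypothesis, the probability of the observed sequence is: P(data | bowl A) = (1/5)(4/5) = 0.16; P(data | bowl B) = (1/7)(6/7) = 0.12245.
Multiplying each by its prior: 1/2 · 0.16 = 0.08, 1/2 · 0.12245 = 0.061224; with total 0.14122.
Hence P(bowl A | data) = (0.08) / (0.14122) = 0.56647.

0.5665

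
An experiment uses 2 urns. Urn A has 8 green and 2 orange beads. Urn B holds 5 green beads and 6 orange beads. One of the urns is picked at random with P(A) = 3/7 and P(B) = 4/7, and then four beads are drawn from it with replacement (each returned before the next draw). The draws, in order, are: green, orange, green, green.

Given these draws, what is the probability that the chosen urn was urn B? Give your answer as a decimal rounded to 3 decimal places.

0.400

Compute the likelihood of the observed sequence for each case: P(data | urn A) = (8/10)(2/10)(8/10)(8/10) = 0.1024; P(data | urn B) = (5/11)(6/11)(5/11)(5/11) = 0.051226.
Weighting by the prior gives 3/7 · 0.1024 = 0.043886, 4/7 · 0.051226 = 0.029272; with total 0.073158.
Hence P(urn B | data) = (0.029272) / (0.073158) = 0.40012.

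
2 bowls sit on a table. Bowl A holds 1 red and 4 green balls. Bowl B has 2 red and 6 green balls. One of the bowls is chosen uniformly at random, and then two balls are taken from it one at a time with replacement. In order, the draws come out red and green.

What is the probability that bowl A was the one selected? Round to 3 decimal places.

Under each hypothesis, the probability of the observed sequence is: P(data | bowl A) = (1/5)(4/5) = 4/25; P(data | bowl B) = (2/8)(6/8) = 3/16.
Multiplying each by its prior: 1/2 · 4/25 = 2/25, 1/2 · 3/16 = 3/32; these sum to 139/800.
Therefore the posterior P(bowl A | data) = (2/25) / (139/800) = 64/139.

0.460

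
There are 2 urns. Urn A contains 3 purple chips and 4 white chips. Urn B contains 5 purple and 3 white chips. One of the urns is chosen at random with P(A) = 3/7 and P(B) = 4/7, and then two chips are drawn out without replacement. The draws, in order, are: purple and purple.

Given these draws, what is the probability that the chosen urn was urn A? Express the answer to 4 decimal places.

0.2308

For each hypothesis, P(data | H) works out to: P(data | urn A) = (3/7)(2/6) = 1/7; P(data | urn B) = (5/8)(4/7) = 5/14.
The prior-weighted likelihoods are 3/7 · 1/7 = 3/49, 4/7 · 5/14 = 10/49; summing to 13/49.
By Bayes' rule, P(urn A | data) = (3/49) / (13/49) = 3/13.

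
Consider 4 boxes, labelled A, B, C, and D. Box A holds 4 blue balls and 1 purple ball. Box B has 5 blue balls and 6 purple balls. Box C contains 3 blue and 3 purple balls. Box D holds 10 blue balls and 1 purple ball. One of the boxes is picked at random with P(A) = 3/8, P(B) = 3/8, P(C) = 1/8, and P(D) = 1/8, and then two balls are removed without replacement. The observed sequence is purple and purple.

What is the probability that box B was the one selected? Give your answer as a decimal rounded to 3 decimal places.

Compute the likelihood of the observed sequence for each case: P(data | box A) = (1/5)(0/4) = 0; P(data | box B) = (6/11)(5/10) = 3/11; P(data | box C) = (3/6)(2/5) = 1/5; P(data | box D) = (1/11)(0/10) = 0.
The prior-weighted likelihoods are 3/8 · 0 = 0, 3/8 · 3/11 = 9/88, 1/8 · 1/5 = 1/40, 1/8 · 0 = 0; summing to 7/55.
By Bayes' rule, P(box B | data) = (9/88) / (7/55) = 45/56.

0.804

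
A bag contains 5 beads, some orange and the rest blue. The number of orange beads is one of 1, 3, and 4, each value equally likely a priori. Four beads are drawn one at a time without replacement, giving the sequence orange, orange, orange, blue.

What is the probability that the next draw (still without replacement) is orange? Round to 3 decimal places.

The likelihood of the observed sequence under each hypothesis: P(data | r = 1) = (1/5)(0/4) = 0; P(data | r = 3) = (3/5)(2/4)(1/3)(2/2) = 1/10; P(data | r = 4) = (4/5)(3/4)(2/3)(1/2) = 1/5.
The prior-weighted likelihoods are 1/3 · 0 = 0, 1/3 · 1/10 = 1/30, 1/3 · 1/5 = 1/15; with total 1/10.
Dividing through by the total gives posterior P(r = 1 | data) = 0, P(r = 3 | data) = 1/3, P(r = 4 | data) = 2/3.
The predictive probability is P(orange next | data) = (0)(1/3) + (1)(2/3) = 2/3.

0.667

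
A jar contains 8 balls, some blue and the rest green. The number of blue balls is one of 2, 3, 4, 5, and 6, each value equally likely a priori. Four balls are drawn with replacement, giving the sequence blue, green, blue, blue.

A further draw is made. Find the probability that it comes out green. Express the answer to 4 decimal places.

0.3989

For each hypothesis, P(data | H) works out to: P(data | r = 2) = (2/8)(6/8)(2/8)(2/8) = 0.011719; P(data | r = 3) = (3/8)(5/8)(3/8)(3/8) = 0.032959; P(data | r = 4) = (4/8)(4/8)(4/8)(4/8) = 0.0625; P(data | r = 5) = (5/8)(3/8)(5/8)(5/8) = 0.091553; P(data | r = 6) = (6/8)(2/8)(6/8)(6/8) = 0.10547.
The prior-weighted likelihoods are 1/5 · 0.011719 = 0.0023437, 1/5 · 0.032959 = 0.0065918, 1/5 · 0.0625 = 0.0125, 1/5 · 0.091553 = 0.018311, 1/5 · 0.10547 = 0.021094; summing to 0.06084.
Normalising, the posterior is P(r = 2 | data) = 0.038523, P(r = 3 | data) = 0.10835, P(r = 4 | data) = 0.20546, P(r = 5 | data) = 0.30096, P(r = 6 | data) = 0.34671.
Averaging over the posterior, P(green next | data) = (3/4)(0.038523) + (5/8)(0.10835) + (1/2)(0.20546) + (3/8)(0.30096) + (1/4)(0.34671) = 0.39888.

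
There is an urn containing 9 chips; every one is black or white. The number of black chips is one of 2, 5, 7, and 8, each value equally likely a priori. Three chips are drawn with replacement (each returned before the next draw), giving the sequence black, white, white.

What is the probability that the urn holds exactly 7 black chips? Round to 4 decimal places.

0.1308

Compute the likelihood of the observed sequence for each case: P(data | r = 2) = (2/9)(7/9)(7/9) = 0.13443; P(data | r = 5) = (5/9)(4/9)(4/9) = 0.10974; P(data | r = 7) = (7/9)(2/9)(2/9) = 0.038409; P(data | r = 8) = (8/9)(1/9)(1/9) = 0.010974.
Multiplying each by its prior: 1/4 · 0.13443 = 0.033608, 1/4 · 0.10974 = 0.027435, 1/4 · 0.038409 = 0.0096022, 1/4 · 0.010974 = 0.0027435; with total 0.073388.
So P(r = 7 | data) = (0.0096022) / (0.073388) = 0.13084.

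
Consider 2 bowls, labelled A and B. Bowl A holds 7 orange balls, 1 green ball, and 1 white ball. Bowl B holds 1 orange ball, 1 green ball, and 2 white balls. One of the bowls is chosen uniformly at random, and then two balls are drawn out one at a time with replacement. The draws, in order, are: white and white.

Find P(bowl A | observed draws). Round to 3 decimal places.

0.047

For each hypothesis, P(data | H) works out to: P(data | bowl A) = (1/9)(1/9) = 1/81; P(data | bowl B) = (2/4)(2/4) = 1/4.
Weighting by the prior gives 1/2 · 1/81 = 1/162, 1/2 · 1/4 = 1/8; these sum to 85/648.
By Bayes' rule, P(bowl A | data) = (1/162) / (85/648) = 4/85.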